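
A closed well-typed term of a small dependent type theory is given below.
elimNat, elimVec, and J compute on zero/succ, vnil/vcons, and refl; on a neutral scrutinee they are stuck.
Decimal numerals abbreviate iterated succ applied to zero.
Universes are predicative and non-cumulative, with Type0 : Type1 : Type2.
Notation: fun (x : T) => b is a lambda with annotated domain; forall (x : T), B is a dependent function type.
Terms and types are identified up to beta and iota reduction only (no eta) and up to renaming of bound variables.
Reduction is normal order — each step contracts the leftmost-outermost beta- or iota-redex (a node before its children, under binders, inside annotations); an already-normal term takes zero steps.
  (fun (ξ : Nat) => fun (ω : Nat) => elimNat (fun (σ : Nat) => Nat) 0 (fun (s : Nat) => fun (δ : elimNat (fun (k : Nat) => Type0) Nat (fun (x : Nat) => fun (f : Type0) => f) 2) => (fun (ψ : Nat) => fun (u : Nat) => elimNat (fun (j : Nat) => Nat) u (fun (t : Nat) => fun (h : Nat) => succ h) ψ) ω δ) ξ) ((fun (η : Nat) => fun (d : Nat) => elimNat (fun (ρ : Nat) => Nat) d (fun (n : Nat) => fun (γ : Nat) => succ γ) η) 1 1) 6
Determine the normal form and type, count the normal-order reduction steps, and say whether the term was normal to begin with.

resulting normal form:
  12
type:
  Nat
reduction steps (normal order): 43
already normal: no
first contracted redex: a beta-redex


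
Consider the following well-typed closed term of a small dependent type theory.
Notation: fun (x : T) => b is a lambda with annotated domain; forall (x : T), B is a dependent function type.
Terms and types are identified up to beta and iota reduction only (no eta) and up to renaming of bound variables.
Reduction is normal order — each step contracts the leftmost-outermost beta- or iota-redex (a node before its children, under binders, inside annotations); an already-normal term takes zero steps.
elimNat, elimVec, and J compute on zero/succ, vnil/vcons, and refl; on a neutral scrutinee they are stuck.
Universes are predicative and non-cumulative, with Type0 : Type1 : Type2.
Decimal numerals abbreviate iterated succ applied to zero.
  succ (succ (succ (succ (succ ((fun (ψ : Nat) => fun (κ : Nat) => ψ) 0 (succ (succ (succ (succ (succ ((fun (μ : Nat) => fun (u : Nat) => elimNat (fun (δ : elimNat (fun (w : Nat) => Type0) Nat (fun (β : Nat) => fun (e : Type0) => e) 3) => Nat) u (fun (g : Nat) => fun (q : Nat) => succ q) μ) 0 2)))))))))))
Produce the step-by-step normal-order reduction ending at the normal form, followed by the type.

reduction (normal order):
  succ (succ (succ (succ (succ ((fun (ψ : Nat) => fun (κ : Nat) => ψ) 0 (succ (succ (succ (succ (succ ((fun (μ : Nat) => fun (u : Nat) => elimNat (fun (δ : elimNat (fun (w : Nat) => Type0) Nat (fun (β : Nat) => fun (e : Type0) => e) 3) => Nat) u (fun (g : Nat) => fun (q : Nat) => succ q) μ) 0 2)))))))))))
  ~> succ (succ (succ (succ (succ ((fun (ψ : Nat) => 0) (succ (succ (succ (succ (succ ((fun (κ : Nat) => fun (μ : Nat) => elimNat (fun (u : elimNat (fun (δ : Nat) => Type0) Nat (fun (w : Nat) => fun (β : Type0) => β) 3) => Nat) μ (fun (e : Nat) => fun (g : Nat) => succ g) κ) 0 2)))))))))))
  ~> 5
inferred type:
  Nat


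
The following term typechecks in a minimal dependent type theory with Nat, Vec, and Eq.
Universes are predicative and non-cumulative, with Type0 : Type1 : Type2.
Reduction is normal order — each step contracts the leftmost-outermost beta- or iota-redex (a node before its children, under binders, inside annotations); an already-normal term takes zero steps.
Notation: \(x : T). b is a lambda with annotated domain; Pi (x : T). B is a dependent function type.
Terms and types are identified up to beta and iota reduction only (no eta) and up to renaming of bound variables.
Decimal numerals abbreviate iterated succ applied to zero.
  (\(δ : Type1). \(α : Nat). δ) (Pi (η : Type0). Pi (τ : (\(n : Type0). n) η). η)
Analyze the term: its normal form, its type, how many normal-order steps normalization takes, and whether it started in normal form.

reduced normal form:
  \(δ : Nat). Pi (α : Type0). Pi (η : α). α
the term's type:
  Pi (δ : Nat). Type1
steps to reach normal form (normal order): 2
term was already normal: no
first redex: a beta-redex


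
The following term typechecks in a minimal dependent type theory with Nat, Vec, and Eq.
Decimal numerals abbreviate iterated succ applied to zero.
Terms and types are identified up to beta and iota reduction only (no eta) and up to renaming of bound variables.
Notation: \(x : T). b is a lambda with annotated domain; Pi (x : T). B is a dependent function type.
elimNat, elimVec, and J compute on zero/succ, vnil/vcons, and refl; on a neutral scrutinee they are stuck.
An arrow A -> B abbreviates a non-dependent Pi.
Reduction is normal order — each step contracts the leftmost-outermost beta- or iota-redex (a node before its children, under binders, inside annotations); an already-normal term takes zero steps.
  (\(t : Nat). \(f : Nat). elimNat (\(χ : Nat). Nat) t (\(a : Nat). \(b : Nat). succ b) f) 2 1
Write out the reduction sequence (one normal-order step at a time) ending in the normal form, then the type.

reduction (normal order):
  (\(t : Nat). \(f : Nat). elimNat (\(χ : Nat). Nat) t (\(a : Nat). \(b : Nat). succ b) f) 2 1
  ~> (\(t : Nat). elimNat (\(f : Nat). Nat) 2 (\(χ : Nat). \(a : Nat). succ a) t) 1
  ~> elimNat (\(t : Nat). Nat) 2 (\(f : Nat). \(χ : Nat). succ χ) 1
  ~> (\(t : Nat). \(f : Nat). succ f) 0 (elimNat (\(χ : Nat). Nat) 2 (\(a : Nat). \(b : Nat). succ b) 0)
  ~> (\(t : Nat). succ t) (elimNat (\(f : Nat). Nat) 2 (\(χ : Nat). \(a : Nat). succ a) 0)
  ~> succ (elimNat (\(t : Nat). Nat) 2 (\(f : Nat). \(χ : Nat). succ χ) 0)
  ~> 3
inferred type:
  Nat


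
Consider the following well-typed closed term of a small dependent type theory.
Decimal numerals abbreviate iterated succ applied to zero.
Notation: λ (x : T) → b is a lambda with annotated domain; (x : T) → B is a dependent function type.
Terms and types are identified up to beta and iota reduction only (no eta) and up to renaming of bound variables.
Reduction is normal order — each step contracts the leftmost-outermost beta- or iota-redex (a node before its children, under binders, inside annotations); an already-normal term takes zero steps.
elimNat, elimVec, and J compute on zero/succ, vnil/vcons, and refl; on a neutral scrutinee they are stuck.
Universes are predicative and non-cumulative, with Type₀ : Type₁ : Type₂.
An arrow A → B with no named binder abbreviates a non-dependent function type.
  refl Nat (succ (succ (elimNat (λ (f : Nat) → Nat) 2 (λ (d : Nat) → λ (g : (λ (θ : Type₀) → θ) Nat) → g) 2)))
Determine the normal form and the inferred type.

resulting normal form:
  refl Nat 4
type:
  Eq Nat 4 4
observation: 7 normal-order steps normalize the term, beginning with an elimNat iota-redex.


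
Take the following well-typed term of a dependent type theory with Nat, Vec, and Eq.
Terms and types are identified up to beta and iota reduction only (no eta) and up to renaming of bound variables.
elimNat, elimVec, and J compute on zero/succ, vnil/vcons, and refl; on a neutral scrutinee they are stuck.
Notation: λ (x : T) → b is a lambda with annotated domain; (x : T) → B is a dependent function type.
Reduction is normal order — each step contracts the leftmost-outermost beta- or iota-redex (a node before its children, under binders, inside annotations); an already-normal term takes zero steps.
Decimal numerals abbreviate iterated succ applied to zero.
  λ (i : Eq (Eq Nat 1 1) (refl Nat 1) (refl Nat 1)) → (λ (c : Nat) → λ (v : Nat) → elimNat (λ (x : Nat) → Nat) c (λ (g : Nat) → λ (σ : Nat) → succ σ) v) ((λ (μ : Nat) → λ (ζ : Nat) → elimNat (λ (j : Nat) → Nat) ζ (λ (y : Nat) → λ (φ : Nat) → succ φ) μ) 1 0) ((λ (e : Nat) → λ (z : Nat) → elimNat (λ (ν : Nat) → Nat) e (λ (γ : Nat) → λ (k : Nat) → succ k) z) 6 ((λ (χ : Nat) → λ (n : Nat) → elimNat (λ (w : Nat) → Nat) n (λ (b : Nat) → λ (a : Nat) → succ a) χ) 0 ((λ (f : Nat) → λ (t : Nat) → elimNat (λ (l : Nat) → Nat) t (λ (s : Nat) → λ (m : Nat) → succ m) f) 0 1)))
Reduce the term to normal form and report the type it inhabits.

normal form:
  λ (i : Eq (Eq Nat 1 1) (refl Nat 1) (refl Nat 1)) → 8
inferred type:
  (i : Eq (Eq Nat 1 1) (refl Nat 1) (refl Nat 1)) → Nat
observation: the term reaches its normal form after 42 normal-order steps.


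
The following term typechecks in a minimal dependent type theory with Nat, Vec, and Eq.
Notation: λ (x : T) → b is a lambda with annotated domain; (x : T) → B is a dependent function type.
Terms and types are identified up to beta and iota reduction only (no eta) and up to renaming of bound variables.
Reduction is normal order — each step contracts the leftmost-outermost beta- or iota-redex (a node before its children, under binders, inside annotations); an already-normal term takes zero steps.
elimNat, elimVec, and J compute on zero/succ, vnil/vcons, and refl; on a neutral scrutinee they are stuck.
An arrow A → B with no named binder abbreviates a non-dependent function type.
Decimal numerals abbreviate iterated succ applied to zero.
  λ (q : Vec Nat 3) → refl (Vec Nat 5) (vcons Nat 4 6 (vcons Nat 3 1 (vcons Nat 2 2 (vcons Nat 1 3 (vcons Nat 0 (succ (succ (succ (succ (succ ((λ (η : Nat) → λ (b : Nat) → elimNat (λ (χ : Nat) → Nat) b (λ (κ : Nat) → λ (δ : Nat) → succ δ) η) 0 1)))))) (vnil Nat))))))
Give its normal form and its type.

reduced normal form:
  λ (q : Vec Nat 3) → refl (Vec Nat 5) (vcons Nat 4 6 (vcons Nat 3 1 (vcons Nat 2 2 (vcons Nat 1 3 (vcons Nat 0 6 (vnil Nat))))))
the term's type:
  Vec Nat 3 → Eq (Vec Nat 5) (vcons Nat 4 6 (vcons Nat 3 1 (vcons Nat 2 2 (vcons Nat 1 3 (vcons Nat 0 6 (vnil Nat)))))) (vcons Nat 4 6 (vcons Nat 3 1 (vcons Nat 2 2 (vcons Nat 1 3 (vcons Nat 0 6 (vnil Nat))))))
observation: the term reaches its normal form after 3 normal-order steps.


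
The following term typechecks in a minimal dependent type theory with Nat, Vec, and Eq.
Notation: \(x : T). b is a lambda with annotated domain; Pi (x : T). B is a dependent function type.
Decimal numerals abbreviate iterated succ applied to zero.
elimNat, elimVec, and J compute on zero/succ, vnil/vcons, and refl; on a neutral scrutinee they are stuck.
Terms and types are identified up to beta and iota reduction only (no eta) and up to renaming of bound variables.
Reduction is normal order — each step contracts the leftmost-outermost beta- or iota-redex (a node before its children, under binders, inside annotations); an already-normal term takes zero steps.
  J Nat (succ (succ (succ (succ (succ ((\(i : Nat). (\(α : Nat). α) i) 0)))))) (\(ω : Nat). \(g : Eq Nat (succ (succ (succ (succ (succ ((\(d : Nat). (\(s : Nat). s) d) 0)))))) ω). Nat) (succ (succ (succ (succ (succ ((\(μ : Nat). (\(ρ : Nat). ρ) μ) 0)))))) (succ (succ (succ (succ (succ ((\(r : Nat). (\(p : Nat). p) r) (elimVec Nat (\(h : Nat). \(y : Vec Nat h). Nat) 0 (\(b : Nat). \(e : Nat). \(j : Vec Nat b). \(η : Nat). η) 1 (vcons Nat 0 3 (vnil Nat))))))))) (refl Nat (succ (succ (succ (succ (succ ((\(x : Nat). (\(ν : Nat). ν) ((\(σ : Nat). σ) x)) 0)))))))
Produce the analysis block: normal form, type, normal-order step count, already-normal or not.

resulting normal form:
  5
inferred type:
  Nat
steps to reach normal form (normal order): 3
term was already normal: no
first contracted redex: a J iota-redex


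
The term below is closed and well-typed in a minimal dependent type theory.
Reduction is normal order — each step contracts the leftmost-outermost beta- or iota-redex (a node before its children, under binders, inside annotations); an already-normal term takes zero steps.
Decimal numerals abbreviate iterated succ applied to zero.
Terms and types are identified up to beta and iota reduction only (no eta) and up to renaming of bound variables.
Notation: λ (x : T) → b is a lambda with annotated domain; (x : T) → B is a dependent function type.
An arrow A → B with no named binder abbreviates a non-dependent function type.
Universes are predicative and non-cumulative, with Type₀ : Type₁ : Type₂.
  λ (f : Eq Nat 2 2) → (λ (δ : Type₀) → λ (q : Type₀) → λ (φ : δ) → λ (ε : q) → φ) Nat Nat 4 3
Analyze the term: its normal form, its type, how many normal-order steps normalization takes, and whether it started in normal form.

resulting normal form:
  λ (f : Eq Nat 2 2) → 4
inferred type:
  Eq Nat 2 2 → Nat
reduction steps (normal order): 4
started in normal form: no
first redex: a beta-redex


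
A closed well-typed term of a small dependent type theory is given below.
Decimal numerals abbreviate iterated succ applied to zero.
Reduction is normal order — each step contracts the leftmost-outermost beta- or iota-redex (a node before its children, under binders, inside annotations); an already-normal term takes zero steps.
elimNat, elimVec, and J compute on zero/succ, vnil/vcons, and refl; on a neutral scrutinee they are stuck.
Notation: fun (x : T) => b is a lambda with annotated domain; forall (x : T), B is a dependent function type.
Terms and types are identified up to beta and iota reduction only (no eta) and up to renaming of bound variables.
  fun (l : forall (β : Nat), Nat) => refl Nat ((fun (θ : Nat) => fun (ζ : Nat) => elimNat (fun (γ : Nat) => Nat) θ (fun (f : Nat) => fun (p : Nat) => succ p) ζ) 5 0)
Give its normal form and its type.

reduced normal form:
  fun (l : forall (β : Nat), Nat) => refl Nat 5
type:
  forall (l : forall (β : Nat), Nat), Eq Nat 5 5
observation: normalization takes exactly 3 steps under the normal-order strategy.


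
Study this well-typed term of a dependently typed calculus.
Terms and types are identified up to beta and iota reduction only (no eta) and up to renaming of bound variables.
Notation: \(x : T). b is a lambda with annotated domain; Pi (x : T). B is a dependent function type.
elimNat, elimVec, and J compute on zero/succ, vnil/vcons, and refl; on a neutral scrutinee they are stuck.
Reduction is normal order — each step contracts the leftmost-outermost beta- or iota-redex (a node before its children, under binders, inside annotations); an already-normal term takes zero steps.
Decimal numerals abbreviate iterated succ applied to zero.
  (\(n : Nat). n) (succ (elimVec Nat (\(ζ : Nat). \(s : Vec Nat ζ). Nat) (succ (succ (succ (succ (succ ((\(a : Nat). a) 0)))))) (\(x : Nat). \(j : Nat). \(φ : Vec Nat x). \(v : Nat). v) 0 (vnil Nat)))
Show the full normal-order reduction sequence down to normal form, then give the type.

reduction (normal order):
  (\(n : Nat). n) (succ (elimVec Nat (\(ζ : Nat). \(s : Vec Nat ζ). Nat) (succ (succ (succ (succ (succ ((\(a : Nat). a) 0)))))) (\(x : Nat). \(j : Nat). \(φ : Vec Nat x). \(v : Nat). v) 0 (vnil Nat)))
  ~> succ (elimVec Nat (\(n : Nat). \(ζ : Vec Nat n). Nat) (succ (succ (succ (succ (succ ((\(s : Nat). s) 0)))))) (\(a : Nat). \(x : Nat). \(j : Vec Nat a). \(φ : Nat). φ) 0 (vnil Nat))
  ~> succ (succ (succ (succ (succ (succ ((\(n : Nat). n) 0))))))
  ~> 6
inferred type:
  Nat


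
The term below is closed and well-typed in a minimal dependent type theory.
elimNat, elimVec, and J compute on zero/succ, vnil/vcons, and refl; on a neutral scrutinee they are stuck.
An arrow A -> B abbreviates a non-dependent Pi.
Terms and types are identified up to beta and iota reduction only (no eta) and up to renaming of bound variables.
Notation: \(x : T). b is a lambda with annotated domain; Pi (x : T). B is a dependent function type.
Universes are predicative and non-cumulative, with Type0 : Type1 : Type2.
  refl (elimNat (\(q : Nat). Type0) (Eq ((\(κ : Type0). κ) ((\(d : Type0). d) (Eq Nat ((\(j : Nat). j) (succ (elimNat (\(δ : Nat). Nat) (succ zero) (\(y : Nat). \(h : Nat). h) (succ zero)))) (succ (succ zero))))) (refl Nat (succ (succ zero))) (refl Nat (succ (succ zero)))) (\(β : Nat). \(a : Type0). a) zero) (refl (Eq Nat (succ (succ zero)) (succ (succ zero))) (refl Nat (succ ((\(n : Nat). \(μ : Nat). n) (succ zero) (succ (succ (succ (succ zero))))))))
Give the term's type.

the term's type:
  Eq (Eq (Eq Nat (succ (succ zero)) (succ (succ zero))) (refl Nat (succ (succ zero))) (refl Nat (succ (succ zero)))) (refl (Eq Nat (succ (succ zero)) (succ (succ zero))) (refl Nat (succ (succ zero)))) (refl (Eq Nat (succ (succ zero)) (succ (succ zero))) (refl Nat (succ (succ zero))))


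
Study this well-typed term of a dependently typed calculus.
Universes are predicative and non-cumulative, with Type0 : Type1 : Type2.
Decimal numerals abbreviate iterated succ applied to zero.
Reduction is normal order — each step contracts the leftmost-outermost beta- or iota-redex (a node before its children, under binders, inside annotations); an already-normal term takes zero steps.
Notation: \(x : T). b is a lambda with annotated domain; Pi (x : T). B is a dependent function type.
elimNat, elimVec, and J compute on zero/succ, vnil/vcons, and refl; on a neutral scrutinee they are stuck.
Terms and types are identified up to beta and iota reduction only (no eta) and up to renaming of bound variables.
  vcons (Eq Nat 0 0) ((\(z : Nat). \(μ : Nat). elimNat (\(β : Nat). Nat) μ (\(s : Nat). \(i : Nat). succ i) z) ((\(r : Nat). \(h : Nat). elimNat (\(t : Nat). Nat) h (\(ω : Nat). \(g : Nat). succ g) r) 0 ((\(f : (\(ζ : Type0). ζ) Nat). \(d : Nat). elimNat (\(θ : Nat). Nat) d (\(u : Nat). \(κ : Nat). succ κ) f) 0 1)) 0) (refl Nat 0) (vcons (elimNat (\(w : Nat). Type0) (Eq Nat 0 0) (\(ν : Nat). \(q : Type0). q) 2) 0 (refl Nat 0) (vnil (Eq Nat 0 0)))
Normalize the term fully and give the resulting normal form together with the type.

resulting normal form:
  vcons (Eq Nat 0 0) 1 (refl Nat 0) (vcons (Eq Nat 0 0) 0 (refl Nat 0) (vnil (Eq Nat 0 0)))
the term's type:
  Vec (Eq Nat 0 0) 2
observation: contracting a beta-redex first, the term normalizes in 19 steps.


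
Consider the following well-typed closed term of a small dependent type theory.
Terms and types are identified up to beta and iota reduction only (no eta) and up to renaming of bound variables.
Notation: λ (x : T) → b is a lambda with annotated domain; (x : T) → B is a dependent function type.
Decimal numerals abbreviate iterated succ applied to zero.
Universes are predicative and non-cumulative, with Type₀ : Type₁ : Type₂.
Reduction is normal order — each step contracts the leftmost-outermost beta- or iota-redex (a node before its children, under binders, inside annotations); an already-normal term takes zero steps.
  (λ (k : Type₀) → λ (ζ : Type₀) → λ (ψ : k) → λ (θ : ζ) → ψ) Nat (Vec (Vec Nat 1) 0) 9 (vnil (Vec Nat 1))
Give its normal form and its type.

normal form:
  9
inferred type:
  Nat


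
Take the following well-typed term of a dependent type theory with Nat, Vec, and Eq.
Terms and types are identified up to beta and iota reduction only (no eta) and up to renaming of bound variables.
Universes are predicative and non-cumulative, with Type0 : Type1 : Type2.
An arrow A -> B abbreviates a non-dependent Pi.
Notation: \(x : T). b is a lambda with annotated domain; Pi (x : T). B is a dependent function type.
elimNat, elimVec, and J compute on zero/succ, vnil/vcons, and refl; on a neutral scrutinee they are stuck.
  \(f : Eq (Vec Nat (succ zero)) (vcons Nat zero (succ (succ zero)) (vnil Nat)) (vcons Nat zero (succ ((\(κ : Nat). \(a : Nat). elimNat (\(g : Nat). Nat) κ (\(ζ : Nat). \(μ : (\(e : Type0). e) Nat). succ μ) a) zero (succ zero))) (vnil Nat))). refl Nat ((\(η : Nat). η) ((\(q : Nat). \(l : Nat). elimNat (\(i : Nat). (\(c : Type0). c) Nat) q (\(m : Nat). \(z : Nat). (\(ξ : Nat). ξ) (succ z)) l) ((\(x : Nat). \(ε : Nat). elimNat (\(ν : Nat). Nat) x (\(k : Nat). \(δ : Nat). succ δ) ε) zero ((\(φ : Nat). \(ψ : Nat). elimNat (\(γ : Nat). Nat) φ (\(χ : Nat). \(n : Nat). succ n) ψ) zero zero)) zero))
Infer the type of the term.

inferred type:
  Eq (Vec Nat (succ zero)) (vcons Nat zero (succ (succ zero)) (vnil Nat)) (vcons Nat zero (succ (succ zero)) (vnil Nat)) -> Eq Nat zero zero


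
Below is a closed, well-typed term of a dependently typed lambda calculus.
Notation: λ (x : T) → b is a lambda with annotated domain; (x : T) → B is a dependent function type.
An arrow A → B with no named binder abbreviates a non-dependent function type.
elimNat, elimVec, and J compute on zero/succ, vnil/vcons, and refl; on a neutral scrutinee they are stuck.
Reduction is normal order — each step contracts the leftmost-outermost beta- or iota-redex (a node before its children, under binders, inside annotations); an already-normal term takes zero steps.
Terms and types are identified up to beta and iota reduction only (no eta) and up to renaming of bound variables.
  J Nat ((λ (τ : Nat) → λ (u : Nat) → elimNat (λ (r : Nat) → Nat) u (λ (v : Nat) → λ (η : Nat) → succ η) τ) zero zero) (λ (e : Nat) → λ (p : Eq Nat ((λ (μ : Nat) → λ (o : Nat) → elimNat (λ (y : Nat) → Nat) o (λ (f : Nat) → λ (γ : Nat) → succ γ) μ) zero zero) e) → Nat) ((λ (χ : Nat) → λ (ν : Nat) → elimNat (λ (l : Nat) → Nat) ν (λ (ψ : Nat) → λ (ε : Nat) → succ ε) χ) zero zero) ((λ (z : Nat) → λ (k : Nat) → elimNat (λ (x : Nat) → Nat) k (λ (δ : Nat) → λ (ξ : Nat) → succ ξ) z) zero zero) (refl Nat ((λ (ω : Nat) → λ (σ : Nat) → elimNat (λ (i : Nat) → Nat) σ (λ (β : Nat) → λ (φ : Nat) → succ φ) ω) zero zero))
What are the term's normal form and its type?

normal form:
  zero
inferred type:
  Nat
observation: contracting a J iota-redex first, the term normalizes in 4 steps.


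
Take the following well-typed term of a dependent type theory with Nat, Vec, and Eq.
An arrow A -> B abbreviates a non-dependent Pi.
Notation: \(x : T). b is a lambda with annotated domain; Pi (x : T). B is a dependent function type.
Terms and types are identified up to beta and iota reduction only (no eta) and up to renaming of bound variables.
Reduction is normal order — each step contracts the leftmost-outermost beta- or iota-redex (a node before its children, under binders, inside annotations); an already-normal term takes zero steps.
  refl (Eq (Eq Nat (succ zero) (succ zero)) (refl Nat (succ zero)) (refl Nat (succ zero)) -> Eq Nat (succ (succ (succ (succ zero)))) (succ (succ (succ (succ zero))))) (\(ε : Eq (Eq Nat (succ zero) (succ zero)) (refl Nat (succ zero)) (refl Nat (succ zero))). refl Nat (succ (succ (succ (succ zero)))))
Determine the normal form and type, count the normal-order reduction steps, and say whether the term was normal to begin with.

normal form:
  refl (Eq (Eq Nat (succ zero) (succ zero)) (refl Nat (succ zero)) (refl Nat (succ zero)) -> Eq Nat (succ (succ (succ (succ zero)))) (succ (succ (succ (succ zero))))) (\(ε : Eq (Eq Nat (succ zero) (succ zero)) (refl Nat (succ zero)) (refl Nat (succ zero))). refl Nat (succ (succ (succ (succ zero)))))
the term's type:
  Eq (Eq (Eq Nat (succ zero) (succ zero)) (refl Nat (succ zero)) (refl Nat (succ zero)) -> Eq Nat (succ (succ (succ (succ zero)))) (succ (succ (succ (succ zero))))) (\(ε : Eq (Eq Nat (succ zero) (succ zero)) (refl Nat (succ zero)) (refl Nat (succ zero))). refl Nat (succ (succ (succ (succ zero))))) (\(ρ : Eq (Eq Nat (succ zero) (succ zero)) (refl Nat (succ zero)) (refl Nat (succ zero))). refl Nat (succ (succ (succ (succ zero)))))
normal-order step count: 0
already normal: yes


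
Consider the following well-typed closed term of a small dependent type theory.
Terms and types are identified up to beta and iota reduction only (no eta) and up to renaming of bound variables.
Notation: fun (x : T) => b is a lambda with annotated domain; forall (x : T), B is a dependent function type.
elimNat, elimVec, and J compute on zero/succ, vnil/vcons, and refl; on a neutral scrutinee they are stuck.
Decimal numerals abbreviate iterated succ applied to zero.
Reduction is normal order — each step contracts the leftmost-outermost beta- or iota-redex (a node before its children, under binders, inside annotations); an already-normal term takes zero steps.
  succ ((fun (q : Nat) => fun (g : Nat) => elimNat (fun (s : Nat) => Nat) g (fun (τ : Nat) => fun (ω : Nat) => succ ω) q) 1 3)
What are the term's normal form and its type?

resulting normal form:
  5
type:
  Nat


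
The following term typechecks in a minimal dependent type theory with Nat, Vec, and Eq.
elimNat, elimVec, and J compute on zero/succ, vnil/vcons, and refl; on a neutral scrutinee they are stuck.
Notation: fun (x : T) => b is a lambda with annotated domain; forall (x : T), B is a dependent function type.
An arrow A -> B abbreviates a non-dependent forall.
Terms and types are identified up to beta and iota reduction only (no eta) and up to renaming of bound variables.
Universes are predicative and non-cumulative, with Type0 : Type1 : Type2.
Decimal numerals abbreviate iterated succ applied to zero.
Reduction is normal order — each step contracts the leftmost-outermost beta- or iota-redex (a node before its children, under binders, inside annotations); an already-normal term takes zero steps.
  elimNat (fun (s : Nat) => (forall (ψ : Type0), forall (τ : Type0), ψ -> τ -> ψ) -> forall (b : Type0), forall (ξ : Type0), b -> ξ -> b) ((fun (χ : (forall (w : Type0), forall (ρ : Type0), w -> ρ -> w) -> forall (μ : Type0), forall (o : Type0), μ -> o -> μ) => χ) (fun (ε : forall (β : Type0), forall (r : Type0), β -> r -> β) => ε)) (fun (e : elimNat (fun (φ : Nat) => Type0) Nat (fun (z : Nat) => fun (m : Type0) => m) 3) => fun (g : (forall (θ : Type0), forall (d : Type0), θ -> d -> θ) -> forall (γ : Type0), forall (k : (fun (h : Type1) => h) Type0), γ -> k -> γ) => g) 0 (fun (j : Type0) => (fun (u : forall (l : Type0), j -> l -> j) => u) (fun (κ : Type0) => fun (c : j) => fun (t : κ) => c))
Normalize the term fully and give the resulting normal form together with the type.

normal form:
  fun (s : Type0) => fun (ψ : Type0) => fun (τ : s) => fun (b : ψ) => τ
the term's type:
  forall (s : Type0), forall (ψ : Type0), s -> ψ -> s


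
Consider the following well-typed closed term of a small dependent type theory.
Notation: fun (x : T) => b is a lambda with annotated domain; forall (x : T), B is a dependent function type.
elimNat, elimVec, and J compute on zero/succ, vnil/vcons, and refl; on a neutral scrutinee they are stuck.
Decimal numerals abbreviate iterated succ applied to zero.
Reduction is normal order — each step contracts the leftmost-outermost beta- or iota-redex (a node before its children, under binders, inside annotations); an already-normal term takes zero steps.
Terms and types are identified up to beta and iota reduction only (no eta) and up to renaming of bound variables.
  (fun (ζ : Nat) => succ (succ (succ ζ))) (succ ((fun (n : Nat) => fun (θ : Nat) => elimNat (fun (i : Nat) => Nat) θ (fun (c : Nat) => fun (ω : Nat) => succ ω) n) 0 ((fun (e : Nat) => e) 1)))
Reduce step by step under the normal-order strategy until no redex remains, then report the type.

normal-order reduction:
  (fun (ζ : Nat) => succ (succ (succ ζ))) (succ ((fun (n : Nat) => fun (θ : Nat) => elimNat (fun (i : Nat) => Nat) θ (fun (c : Nat) => fun (ω : Nat) => succ ω) n) 0 ((fun (e : Nat) => e) 1)))
  ~> succ (succ (succ (succ ((fun (ζ : Nat) => fun (n : Nat) => elimNat (fun (θ : Nat) => Nat) n (fun (i : Nat) => fun (c : Nat) => succ c) ζ) 0 ((fun (ω : Nat) => ω) 1)))))
  ~> succ (succ (succ (succ ((fun (ζ : Nat) => elimNat (fun (n : Nat) => Nat) ζ (fun (θ : Nat) => fun (i : Nat) => succ i) 0) ((fun (c : Nat) => c) 1)))))
  ~> succ (succ (succ (succ (elimNat (fun (ζ : Nat) => Nat) ((fun (n : Nat) => n) 1) (fun (θ : Nat) => fun (i : Nat) => succ i) 0))))
  ~> succ (succ (succ (succ ((fun (ζ : Nat) => ζ) 1))))
  ~> 5
the term's type:
  Nat


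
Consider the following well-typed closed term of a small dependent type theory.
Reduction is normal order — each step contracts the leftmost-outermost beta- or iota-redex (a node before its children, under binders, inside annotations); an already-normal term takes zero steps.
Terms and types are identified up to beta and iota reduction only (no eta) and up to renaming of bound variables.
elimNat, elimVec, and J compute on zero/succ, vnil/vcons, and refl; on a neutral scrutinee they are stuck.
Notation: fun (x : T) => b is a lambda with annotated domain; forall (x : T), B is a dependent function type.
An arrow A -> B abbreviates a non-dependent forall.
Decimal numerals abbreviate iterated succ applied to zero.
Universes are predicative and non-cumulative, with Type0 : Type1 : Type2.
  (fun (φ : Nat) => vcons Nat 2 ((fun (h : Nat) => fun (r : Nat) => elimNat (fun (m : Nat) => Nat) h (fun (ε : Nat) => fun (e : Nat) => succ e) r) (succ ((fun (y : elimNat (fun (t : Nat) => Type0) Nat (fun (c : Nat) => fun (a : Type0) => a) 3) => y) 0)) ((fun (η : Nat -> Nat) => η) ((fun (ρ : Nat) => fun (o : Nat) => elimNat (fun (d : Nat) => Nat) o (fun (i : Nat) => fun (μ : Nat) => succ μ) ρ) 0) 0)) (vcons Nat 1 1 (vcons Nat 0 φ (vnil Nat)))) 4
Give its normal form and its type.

reduced normal form:
  vcons Nat 2 1 (vcons Nat 1 1 (vcons Nat 0 4 (vnil Nat)))
inferred type:
  Vec Nat 3
observation: normalization takes exactly 9 steps under the normal-order strategy.


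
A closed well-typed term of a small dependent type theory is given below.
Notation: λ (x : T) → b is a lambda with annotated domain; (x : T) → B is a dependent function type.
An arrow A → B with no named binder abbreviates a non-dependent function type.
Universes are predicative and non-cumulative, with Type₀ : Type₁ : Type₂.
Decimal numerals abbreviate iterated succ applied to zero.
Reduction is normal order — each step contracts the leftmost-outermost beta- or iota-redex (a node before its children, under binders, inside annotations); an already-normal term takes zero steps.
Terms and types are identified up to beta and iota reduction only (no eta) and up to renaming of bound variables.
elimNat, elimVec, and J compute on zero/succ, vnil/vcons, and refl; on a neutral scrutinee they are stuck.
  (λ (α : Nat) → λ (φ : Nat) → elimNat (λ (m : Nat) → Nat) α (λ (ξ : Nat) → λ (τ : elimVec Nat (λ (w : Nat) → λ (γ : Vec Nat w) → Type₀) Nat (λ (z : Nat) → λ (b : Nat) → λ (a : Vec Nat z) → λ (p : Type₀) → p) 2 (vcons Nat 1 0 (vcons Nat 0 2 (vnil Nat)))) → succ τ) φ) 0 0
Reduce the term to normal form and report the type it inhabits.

reduced normal form:
  0
inferred type:
  Nat


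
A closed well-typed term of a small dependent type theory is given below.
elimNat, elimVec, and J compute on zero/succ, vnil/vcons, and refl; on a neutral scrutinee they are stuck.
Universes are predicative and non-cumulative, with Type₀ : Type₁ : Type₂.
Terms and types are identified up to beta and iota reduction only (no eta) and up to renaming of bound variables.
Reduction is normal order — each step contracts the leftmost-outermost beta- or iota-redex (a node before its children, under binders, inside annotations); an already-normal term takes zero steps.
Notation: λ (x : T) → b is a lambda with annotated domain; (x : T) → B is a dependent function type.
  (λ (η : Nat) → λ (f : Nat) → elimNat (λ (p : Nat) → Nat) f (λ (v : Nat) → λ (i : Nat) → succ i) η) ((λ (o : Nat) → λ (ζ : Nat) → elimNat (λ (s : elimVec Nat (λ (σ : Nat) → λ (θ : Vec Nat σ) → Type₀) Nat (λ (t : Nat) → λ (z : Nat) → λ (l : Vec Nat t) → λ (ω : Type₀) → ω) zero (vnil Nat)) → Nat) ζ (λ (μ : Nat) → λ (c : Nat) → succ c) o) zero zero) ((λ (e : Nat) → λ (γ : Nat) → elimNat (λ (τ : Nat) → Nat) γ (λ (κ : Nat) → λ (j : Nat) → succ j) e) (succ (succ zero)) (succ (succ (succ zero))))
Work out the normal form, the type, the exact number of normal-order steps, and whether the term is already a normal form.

normal form:
  succ (succ (succ (succ (succ zero))))
inferred type:
  Nat
steps to reach normal form (normal order): 15
already normal: no
first redex: a beta-redex


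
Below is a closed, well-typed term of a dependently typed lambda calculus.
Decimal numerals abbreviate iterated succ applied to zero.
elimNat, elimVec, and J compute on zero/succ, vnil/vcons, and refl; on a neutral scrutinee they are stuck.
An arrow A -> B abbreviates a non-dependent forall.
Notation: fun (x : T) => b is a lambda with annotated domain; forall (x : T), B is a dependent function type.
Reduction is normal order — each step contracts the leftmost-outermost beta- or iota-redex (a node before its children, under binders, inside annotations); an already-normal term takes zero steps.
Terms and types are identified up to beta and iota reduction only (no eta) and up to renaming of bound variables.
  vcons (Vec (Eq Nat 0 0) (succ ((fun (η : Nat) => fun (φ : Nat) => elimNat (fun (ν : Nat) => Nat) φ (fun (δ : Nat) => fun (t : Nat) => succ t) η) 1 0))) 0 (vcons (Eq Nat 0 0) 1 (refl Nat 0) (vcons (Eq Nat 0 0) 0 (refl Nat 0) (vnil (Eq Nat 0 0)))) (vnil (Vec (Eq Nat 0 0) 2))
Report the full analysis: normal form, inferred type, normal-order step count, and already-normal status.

reduced normal form:
  vcons (Vec (Eq Nat 0 0) 2) 0 (vcons (Eq Nat 0 0) 1 (refl Nat 0) (vcons (Eq Nat 0 0) 0 (refl Nat 0) (vnil (Eq Nat 0 0)))) (vnil (Vec (Eq Nat 0 0) 2))
type:
  Vec (Vec (Eq Nat 0 0) 2) 1
normal-order step count: 6
term was already normal: no
first redex: a beta-redex


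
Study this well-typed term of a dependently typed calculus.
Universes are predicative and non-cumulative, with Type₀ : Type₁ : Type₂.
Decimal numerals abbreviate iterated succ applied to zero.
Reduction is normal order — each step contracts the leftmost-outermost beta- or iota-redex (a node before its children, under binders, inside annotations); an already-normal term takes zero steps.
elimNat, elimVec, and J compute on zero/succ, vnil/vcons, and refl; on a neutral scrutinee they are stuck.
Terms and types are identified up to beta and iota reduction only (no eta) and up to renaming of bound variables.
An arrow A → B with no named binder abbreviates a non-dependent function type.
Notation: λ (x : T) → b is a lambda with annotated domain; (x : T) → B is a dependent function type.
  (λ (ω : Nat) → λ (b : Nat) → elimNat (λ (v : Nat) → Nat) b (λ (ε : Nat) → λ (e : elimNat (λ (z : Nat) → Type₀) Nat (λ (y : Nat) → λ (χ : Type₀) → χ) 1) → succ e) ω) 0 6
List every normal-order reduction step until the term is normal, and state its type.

normal-order reduction sequence:
  (λ (ω : Nat) → λ (b : Nat) → elimNat (λ (v : Nat) → Nat) b (λ (ε : Nat) → λ (e : elimNat (λ (z : Nat) → Type₀) Nat (λ (y : Nat) → λ (χ : Type₀) → χ) 1) → succ e) ω) 0 6
  ~> (λ (ω : Nat) → elimNat (λ (b : Nat) → Nat) ω (λ (v : Nat) → λ (ε : elimNat (λ (e : Nat) → Type₀) Nat (λ (z : Nat) → λ (y : Type₀) → y) 1) → succ ε) 0) 6
  ~> elimNat (λ (ω : Nat) → Nat) 6 (λ (b : Nat) → λ (v : elimNat (λ (ε : Nat) → Type₀) Nat (λ (e : Nat) → λ (z : Type₀) → z) 1) → succ v) 0
  ~> 6
type:
  Nat


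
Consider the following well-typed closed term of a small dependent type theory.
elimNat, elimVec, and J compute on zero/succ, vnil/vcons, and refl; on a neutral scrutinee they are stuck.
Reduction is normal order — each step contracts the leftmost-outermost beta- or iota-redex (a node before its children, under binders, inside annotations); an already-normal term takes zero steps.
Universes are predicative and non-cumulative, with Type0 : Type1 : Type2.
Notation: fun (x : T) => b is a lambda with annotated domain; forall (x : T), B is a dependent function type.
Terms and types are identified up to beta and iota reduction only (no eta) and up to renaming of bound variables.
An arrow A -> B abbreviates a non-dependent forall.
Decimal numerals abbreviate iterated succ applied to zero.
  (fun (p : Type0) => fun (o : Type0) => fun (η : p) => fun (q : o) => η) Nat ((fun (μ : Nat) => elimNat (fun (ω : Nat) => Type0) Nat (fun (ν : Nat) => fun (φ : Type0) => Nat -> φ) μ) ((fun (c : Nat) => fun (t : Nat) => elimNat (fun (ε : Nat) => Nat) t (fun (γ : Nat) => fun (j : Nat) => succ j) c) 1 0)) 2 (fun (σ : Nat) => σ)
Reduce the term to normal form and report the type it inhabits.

normal form:
  2
inferred type:
  Nat
observation: normalization takes exactly 4 steps under the normal-order strategy.


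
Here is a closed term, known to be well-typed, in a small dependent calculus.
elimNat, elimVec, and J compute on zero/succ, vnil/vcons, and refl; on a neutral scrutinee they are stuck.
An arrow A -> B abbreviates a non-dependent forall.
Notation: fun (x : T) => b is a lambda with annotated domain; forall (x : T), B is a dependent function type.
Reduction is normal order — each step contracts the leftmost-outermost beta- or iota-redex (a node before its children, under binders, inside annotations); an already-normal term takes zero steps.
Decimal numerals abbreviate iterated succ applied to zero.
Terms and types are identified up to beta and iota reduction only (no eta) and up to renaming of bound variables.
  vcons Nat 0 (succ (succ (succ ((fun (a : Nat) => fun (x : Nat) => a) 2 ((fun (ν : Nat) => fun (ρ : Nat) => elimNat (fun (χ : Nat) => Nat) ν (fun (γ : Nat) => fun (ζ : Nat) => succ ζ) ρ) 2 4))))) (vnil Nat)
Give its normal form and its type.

reduced normal form:
  vcons Nat 0 5 (vnil Nat)
type:
  Vec Nat 1
observation: reduction starts at a beta-redex, and 2 normal-order steps reach the normal form.


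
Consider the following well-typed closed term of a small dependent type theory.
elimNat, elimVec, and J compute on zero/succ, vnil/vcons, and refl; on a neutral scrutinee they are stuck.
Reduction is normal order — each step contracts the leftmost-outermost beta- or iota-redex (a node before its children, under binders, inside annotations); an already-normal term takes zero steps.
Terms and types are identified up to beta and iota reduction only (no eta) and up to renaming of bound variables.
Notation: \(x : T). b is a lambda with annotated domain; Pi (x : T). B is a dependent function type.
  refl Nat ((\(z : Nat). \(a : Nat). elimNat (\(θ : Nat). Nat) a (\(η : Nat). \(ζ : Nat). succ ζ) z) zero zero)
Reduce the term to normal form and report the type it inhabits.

reduced normal form:
  refl Nat zero
inferred type:
  Eq Nat zero zero


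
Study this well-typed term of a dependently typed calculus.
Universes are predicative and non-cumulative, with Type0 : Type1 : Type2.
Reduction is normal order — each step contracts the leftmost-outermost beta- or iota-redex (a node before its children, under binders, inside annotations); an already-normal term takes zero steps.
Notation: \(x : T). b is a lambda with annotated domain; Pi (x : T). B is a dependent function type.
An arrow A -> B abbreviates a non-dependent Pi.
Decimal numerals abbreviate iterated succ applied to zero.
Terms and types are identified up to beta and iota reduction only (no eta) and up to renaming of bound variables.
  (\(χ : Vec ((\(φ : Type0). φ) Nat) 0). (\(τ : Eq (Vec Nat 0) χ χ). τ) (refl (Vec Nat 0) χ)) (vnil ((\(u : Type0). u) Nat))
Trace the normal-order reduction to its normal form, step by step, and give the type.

reduction (normal order):
  (\(χ : Vec ((\(φ : Type0). φ) Nat) 0). (\(τ : Eq (Vec Nat 0) χ χ). τ) (refl (Vec Nat 0) χ)) (vnil ((\(u : Type0). u) Nat))
  ~> (\(χ : Eq (Vec Nat 0) (vnil ((\(φ : Type0). φ) Nat)) (vnil ((\(τ : Type0). τ) Nat))). χ) (refl (Vec Nat 0) (vnil ((\(u : Type0). u) Nat)))
  ~> refl (Vec Nat 0) (vnil ((\(χ : Type0). χ) Nat))
  ~> refl (Vec Nat 0) (vnil Nat)
the term's type:
  Eq (Vec Nat 0) (vnil Nat) (vnil Nat)


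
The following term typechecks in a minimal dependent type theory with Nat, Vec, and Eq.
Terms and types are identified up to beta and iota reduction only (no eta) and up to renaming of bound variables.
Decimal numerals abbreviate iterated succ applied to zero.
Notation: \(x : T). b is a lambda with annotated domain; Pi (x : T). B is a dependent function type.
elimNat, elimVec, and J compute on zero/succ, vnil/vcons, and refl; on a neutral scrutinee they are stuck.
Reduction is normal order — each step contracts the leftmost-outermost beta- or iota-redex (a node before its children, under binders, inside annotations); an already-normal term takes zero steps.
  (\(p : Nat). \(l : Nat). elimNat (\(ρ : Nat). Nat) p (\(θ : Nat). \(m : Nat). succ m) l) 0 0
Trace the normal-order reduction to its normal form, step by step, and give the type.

normal-order reduction:
  (\(p : Nat). \(l : Nat). elimNat (\(ρ : Nat). Nat) p (\(θ : Nat). \(m : Nat). succ m) l) 0 0
  ~> (\(p : Nat). elimNat (\(l : Nat). Nat) 0 (\(ρ : Nat). \(θ : Nat). succ θ) p) 0
  ~> elimNat (\(p : Nat). Nat) 0 (\(l : Nat). \(ρ : Nat). succ ρ) 0
  ~> 0
type:
  Nat
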